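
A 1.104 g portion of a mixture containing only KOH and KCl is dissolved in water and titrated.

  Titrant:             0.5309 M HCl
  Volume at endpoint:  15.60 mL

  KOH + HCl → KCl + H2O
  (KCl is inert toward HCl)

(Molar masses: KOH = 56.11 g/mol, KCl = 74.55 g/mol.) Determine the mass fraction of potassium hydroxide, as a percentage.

42.09 %

n(HCl) = 0.01560 × 0.5309 = 8.282 × 10^-3 mol
Let x = n(KOH), y = n(KCl).
Titrant: 1x = 8.282 × 10^-3;  mass: 56.11x + 74.55y = 1.104
Solving, x = 8.282 × 10^-3 mol, y = 8.575 × 10^-3 mol
mass of KOH = 8.282 × 10^-3 × 56.11 = 0.4647 g
% KOH = 0.4647 / 1.104 × 100 = 42.09 %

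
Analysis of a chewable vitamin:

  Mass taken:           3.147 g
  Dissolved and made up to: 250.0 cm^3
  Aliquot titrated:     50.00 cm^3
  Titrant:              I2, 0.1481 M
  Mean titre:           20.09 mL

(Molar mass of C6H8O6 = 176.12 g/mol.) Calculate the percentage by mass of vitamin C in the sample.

C6H8O6 + I2 → C6H6O6 + 2 HI
n(I2) per titration = 0.02009 × 0.1481 = 2.975 × 10^-3 mol
n(C6H8O6) in each aliquot = 2.975 × 10^-3 mol (1:1 ratio)
n(C6H8O6) in the whole flask = 2.975 × 10^-3 × 250.0/50.00 = 0.01488 mol
mass of C6H8O6 = 0.01488 × 176.12 = 2.620 g
% C6H8O6 = 2.620 / 3.147 × 100 = 83.26 %

83.26 %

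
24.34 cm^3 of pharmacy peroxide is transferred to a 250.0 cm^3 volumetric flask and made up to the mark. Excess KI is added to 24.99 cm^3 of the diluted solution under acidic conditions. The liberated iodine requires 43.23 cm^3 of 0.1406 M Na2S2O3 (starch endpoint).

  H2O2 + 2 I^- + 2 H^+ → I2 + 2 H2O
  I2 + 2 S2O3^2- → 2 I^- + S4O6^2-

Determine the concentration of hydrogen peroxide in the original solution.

1.249 M

n(S2O3^2-) = 0.04323 × 0.1406 = 6.078 × 10^-3 mol
n(I2) = n(S2O3^2-)/2 = 3.039 × 10^-3 mol
n(H2O2) in the aliquot = 3.039 × 10^-3 mol (1:1 ratio)
[H2O2]_dilute = 3.039 × 10^-3 / 0.02499 = 0.1216 mol/L
[H2O2]_original = 0.1216 × 250.0/24.34 = 1.249 mol/L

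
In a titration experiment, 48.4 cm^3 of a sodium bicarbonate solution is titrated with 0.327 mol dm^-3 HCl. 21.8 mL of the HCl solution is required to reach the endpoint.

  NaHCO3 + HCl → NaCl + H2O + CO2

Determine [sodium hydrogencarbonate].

n(HCl) = 0.0218 L × 0.327 mol/L = 7.13 × 10^-3 mol
n(NaHCO3) = 7.13 × 10^-3 mol (1:1 mole ratio)
[NaHCO3] = 7.13 × 10^-3 mol / 0.0484 L = 0.147 mol/L

0.147 mol/L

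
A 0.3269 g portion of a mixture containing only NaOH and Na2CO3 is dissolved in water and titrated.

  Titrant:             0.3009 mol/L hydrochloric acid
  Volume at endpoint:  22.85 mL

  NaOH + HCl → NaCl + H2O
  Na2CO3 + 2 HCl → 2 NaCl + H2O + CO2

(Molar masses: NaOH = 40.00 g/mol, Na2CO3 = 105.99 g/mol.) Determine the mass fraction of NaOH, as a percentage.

35.28 %

n(HCl) = 0.02285 × 0.3009 = 6.876 × 10^-3 mol
Let x = n(NaOH), y = n(Na2CO3).
Titrant: 1x + 2y = 6.876 × 10^-3;  mass: 40.00x + 105.99y = 0.3269
Solving, x = 2.883 × 10^-3 mol, y = 1.996 × 10^-3 mol
mass of NaOH = 2.883 × 10^-3 × 40.00 = 0.1153 g
% NaOH = 0.1153 / 0.3269 × 100 = 35.28 %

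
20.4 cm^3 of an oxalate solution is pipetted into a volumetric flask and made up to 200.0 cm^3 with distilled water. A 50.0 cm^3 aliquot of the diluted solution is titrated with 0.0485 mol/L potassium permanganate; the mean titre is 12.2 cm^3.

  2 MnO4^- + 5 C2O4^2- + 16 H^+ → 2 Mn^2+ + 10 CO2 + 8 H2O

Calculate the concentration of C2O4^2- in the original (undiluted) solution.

0.290 mol/L

n(KMnO4) = 0.0122 × 0.0485 = 5.92 × 10^-4 mol
From the 5:2 ratio, n(C2O4^2-) in the aliquot = 5/2 × 5.92 × 10^-4 = 1.48 × 10^-3 mol
[C2O4^2-]_dilute = 1.48 × 10^-3 / 0.0500 = 0.0296 mol/L
Dilution factor = 200.0 / 20.4 = 9.804
[C2O4^2-]_stock = 0.0296 × 9.804 = 0.290 mol/L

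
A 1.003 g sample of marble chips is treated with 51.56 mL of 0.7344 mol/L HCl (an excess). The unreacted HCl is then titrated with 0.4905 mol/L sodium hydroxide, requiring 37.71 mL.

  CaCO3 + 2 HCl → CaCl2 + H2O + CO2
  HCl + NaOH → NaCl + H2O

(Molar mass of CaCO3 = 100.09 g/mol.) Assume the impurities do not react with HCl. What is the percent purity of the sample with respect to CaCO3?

96.64 %

n(HCl) added = 0.05156 × 0.7344 = 0.03787 mol
n(NaOH) used in back-titration = 0.03771 × 0.4905 = 0.01850 mol
n(HCl) left over = 0.01850 mol (1:1 ratio)
n(HCl) consumed by analyte = 0.03787 − 0.01850 = 0.01937 mol
From the 1:2 ratio, n(CaCO3) = 1/2 × 0.01937 = 9.684 × 10^-3 mol
mass of CaCO3 = 9.684 × 10^-3 × 100.09 = 0.9693 g
% CaCO3 = 0.9693 / 1.003 × 100 = 96.64 %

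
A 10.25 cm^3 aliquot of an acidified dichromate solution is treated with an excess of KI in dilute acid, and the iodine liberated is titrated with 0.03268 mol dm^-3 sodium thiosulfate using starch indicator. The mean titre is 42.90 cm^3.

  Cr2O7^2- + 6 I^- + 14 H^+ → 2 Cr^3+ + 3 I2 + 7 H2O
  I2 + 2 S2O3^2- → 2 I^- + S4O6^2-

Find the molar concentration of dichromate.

0.02280 mol/L

n(S2O3^2-) = 0.04290 × 0.03268 = 1.402 × 10^-3 mol
n(I2) = n(S2O3^2-)/2 = 7.010 × 10^-4 mol
From the 1:3 ratio, n(Cr2O7^2-) in the aliquot = 1/3 × 7.010 × 10^-4 = 2.337 × 10^-4 mol
[Cr2O7^2-] = 2.337 × 10^-4 / 0.01025 = 0.02280 mol/L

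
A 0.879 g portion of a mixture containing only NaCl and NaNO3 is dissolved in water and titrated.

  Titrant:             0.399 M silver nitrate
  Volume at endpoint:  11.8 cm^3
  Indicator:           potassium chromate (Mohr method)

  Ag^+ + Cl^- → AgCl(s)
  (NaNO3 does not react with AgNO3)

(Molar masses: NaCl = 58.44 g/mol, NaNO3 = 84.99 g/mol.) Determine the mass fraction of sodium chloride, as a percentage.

n(AgNO3) = 0.0118 × 0.399 = 4.71 × 10^-3 mol
Let x = n(NaCl), y = n(NaNO3).
Titrant: 1x = 4.71 × 10^-3;  mass: 58.44x + 84.99y = 0.879
Solving, x = 4.71 × 10^-3 mol, y = 7.10 × 10^-3 mol
mass of NaCl = 4.71 × 10^-3 × 58.44 = 0.275 g
% NaCl = 0.275 / 0.879 × 100 = 31.3 %

31.3 %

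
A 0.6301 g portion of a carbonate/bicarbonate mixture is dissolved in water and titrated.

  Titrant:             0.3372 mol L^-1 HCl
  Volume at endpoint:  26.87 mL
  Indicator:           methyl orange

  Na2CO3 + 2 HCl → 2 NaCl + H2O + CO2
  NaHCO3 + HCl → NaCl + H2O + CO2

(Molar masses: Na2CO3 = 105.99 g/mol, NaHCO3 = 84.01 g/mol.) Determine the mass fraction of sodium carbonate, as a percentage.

35.55 %

n(HCl) = 0.02687 × 0.3372 = 9.061 × 10^-3 mol
Let x = n(Na2CO3), y = n(NaHCO3).
Titrant: 2x + 1y = 9.061 × 10^-3;  mass: 105.99x + 84.01y = 0.6301
Solving, x = 2.113 × 10^-3 mol, y = 4.834 × 10^-3 mol
mass of Na2CO3 = 2.113 × 10^-3 × 105.99 = 0.2240 g
% Na2CO3 = 0.2240 / 0.6301 × 100 = 35.55 %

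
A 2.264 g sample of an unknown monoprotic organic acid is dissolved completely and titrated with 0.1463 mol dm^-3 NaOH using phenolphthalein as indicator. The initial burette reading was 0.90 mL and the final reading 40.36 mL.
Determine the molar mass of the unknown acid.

n(NaOH) = 0.03946 L × 0.1463 mol/L = 5.773 × 10^-3 mol
n(HA) = 5.773 × 10^-3 mol (1:1 ratio)
M = m / n = 2.264 g / 5.773 × 10^-3 mol = 392.2 g/mol

392.2 g/mol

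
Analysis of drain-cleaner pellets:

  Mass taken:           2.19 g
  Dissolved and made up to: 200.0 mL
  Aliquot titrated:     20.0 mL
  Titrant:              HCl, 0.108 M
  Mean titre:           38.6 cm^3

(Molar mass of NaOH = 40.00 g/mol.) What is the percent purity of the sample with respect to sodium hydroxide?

76.1 %

NaOH + HCl → NaCl + H2O
n(HCl) per titration = 0.0386 × 0.108 = 4.17 × 10^-3 mol
n(NaOH) in each aliquot = 4.17 × 10^-3 mol (1:1 ratio)
n(NaOH) in the whole flask = 4.17 × 10^-3 × 200.0/20.0 = 0.0417 mol
mass of NaOH = 0.0417 × 40.00 = 1.67 g
% NaOH = 1.67 / 2.19 × 100 = 76.1 %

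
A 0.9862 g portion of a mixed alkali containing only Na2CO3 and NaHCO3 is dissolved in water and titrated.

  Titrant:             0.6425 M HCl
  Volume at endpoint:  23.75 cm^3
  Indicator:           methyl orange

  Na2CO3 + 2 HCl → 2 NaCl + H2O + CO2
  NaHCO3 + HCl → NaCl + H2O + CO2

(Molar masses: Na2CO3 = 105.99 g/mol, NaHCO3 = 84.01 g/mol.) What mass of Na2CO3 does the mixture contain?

0.5053 g

n(HCl) = 0.02375 × 0.6425 = 0.01526 mol
Let x = n(Na2CO3), y = n(NaHCO3).
Titrant: 2x + 1y = 0.01526;  mass: 105.99x + 84.01y = 0.9862
Solving, x = 4.768 × 10^-3 mol, y = 5.724 × 10^-3 mol
mass of Na2CO3 = 4.768 × 10^-3 × 105.99 = 0.5053 g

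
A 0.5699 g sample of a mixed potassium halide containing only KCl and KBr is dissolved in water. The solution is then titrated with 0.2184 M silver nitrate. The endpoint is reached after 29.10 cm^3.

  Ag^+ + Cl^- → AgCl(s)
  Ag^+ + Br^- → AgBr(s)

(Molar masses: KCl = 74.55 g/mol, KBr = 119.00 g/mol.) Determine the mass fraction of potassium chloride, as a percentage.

54.86 %

n(AgNO3) = 0.02910 × 0.2184 = 6.355 × 10^-3 mol
Let x = n(KCl), y = n(KBr).
Titrant: 1x + 1y = 6.355 × 10^-3;  mass: 74.55x + 119.00y = 0.5699
Solving, x = 4.193 × 10^-3 mol, y = 2.162 × 10^-3 mol
mass of KCl = 4.193 × 10^-3 × 74.55 = 0.3126 g
% KCl = 0.3126 / 0.5699 × 100 = 54.86 %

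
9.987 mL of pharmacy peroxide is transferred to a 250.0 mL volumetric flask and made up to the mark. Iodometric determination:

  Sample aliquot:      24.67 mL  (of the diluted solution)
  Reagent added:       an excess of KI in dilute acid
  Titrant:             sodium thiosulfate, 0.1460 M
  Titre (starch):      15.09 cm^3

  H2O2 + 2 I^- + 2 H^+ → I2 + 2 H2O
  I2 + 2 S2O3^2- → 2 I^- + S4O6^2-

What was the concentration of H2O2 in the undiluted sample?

n(S2O3^2-) = 0.01509 × 0.1460 = 2.203 × 10^-3 mol
n(I2) = n(S2O3^2-)/2 = 1.102 × 10^-3 mol
n(H2O2) in the aliquot = 1.102 × 10^-3 mol (1:1 ratio)
[H2O2]_dilute = 1.102 × 10^-3 / 0.02467 = 0.04465 mol/L
[H2O2]_original = 0.04465 × 250.0/9.987 = 1.118 mol/L

1.118 M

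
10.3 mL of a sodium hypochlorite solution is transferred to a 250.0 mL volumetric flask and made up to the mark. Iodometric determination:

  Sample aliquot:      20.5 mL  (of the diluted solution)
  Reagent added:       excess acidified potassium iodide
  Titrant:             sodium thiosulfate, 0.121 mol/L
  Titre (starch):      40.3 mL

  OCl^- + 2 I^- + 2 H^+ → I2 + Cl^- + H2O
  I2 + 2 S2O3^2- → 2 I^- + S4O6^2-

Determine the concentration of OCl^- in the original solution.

n(S2O3^2-) = 0.0403 × 0.121 = 4.88 × 10^-3 mol
n(I2) = n(S2O3^2-)/2 = 2.44 × 10^-3 mol
n(OCl^-) in the aliquot = 2.44 × 10^-3 mol (1:1 ratio)
[OCl^-]_dilute = 2.44 × 10^-3 / 0.0205 = 0.119 mol/L
[OCl^-]_original = 0.119 × 250.0/10.3 = 2.89 mol/L

2.89 mol/L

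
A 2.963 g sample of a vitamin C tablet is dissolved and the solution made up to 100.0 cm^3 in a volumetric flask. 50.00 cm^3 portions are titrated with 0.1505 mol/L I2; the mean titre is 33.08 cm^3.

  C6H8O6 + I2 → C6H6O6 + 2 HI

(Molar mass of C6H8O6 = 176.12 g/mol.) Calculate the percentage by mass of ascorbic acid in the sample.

59.18 %

n(I2) per titration = 0.03308 × 0.1505 = 4.979 × 10^-3 mol
n(C6H8O6) in each aliquot = 4.979 × 10^-3 mol (1:1 ratio)
n(C6H8O6) in the whole flask = 4.979 × 10^-3 × 100.0/50.00 = 9.957 × 10^-3 mol
mass of C6H8O6 = 9.957 × 10^-3 × 176.12 = 1.754 g
% C6H8O6 = 1.754 / 2.963 × 100 = 59.18 %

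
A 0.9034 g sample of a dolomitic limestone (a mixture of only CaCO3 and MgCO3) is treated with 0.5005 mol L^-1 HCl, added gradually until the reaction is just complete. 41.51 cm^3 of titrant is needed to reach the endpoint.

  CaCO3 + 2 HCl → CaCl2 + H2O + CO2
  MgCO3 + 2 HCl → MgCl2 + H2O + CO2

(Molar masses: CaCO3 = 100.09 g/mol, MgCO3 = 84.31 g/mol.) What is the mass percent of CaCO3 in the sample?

19.38 %

n(HCl) = 0.04151 × 0.5005 = 0.02078 mol
Let x = n(CaCO3), y = n(MgCO3).
Titrant: 2x + 2y = 0.02078;  mass: 100.09x + 84.31y = 0.9034
Solving, x = 1.749 × 10^-3 mol, y = 8.639 × 10^-3 mol
mass of CaCO3 = 1.749 × 10^-3 × 100.09 = 0.1750 g
% CaCO3 = 0.1750 / 0.9034 × 100 = 19.38 %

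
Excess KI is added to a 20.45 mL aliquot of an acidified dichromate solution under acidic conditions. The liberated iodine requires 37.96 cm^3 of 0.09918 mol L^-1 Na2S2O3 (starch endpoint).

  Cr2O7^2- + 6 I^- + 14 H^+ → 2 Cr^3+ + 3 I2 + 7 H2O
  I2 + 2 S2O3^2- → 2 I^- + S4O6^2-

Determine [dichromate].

0.03068 mol/L

n(S2O3^2-) = 0.03796 × 0.09918 = 3.765 × 10^-3 mol
n(I2) = n(S2O3^2-)/2 = 1.882 × 10^-3 mol
From the 1:3 ratio, n(Cr2O7^2-) in the aliquot = 1/3 × 1.882 × 10^-3 = 6.275 × 10^-4 mol
[Cr2O7^2-] = 6.275 × 10^-4 / 0.02045 = 0.03068 mol/L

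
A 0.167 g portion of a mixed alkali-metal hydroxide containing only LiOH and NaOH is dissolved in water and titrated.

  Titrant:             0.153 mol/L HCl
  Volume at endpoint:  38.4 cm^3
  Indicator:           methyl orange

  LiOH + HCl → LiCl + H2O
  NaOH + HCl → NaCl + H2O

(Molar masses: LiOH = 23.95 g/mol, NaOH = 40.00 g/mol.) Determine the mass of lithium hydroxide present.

0.101 g

n(HCl) = 0.0384 × 0.153 = 5.88 × 10^-3 mol
Let x = n(LiOH), y = n(NaOH).
Titrant: 1x + 1y = 5.88 × 10^-3;  mass: 23.95x + 40.00y = 0.167
Solving, x = 4.24 × 10^-3 mol, y = 1.64 × 10^-3 mol
mass of LiOH = 4.24 × 10^-3 × 23.95 = 0.101 g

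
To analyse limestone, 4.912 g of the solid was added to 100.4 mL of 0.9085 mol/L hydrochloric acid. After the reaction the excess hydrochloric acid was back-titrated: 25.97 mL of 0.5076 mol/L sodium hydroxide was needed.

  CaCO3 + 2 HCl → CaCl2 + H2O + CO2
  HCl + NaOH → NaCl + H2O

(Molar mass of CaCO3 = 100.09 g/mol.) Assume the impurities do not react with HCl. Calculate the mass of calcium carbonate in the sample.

3.905 g

n(HCl) added = 0.1004 × 0.9085 = 0.09121 mol
n(NaOH) used in back-titration = 0.02597 × 0.5076 = 0.01318 mol
n(HCl) left over = 0.01318 mol (1:1 ratio)
n(HCl) consumed by analyte = 0.09121 − 0.01318 = 0.07803 mol
From the 1:2 ratio, n(CaCO3) = 1/2 × 0.07803 = 0.03902 mol
mass of CaCO3 = 0.03902 × 100.09 = 3.905 g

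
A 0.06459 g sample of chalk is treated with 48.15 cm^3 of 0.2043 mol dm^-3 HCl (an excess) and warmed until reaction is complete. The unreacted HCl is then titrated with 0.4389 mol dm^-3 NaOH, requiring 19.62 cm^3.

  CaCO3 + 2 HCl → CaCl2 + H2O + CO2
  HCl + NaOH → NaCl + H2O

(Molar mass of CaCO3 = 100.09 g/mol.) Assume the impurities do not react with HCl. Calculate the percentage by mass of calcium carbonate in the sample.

n(HCl) added = 0.04815 × 0.2043 = 9.837 × 10^-3 mol
n(NaOH) used in back-titration = 0.01962 × 0.4389 = 8.611 × 10^-3 mol
n(HCl) left over = 8.611 × 10^-3 mol (1:1 ratio)
n(HCl) consumed by analyte = 9.837 × 10^-3 − 8.611 × 10^-3 = 1.226 × 10^-3 mol
From the 1:2 ratio, n(CaCO3) = 1/2 × 1.226 × 10^-3 = 6.129 × 10^-4 mol
mass of CaCO3 = 6.129 × 10^-4 × 100.09 = 0.06135 g
% CaCO3 = 0.06135 / 0.06459 × 100 = 94.98 %

94.98 %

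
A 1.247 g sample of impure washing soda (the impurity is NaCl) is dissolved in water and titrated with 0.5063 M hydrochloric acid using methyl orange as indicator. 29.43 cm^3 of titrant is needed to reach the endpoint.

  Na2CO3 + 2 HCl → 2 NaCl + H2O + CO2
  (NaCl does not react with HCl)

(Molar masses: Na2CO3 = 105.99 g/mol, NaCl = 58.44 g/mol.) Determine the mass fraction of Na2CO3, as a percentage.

n(HCl) = 0.02943 × 0.5063 = 0.01490 mol
Let x = n(Na2CO3), y = n(NaCl).
Titrant: 2x = 0.01490;  mass: 105.99x + 58.44y = 1.247
Solving, x = 7.450 × 10^-3 mol, y = 7.826 × 10^-3 mol
mass of Na2CO3 = 7.450 × 10^-3 × 105.99 = 0.7896 g
% Na2CO3 = 0.7896 / 1.247 × 100 = 63.32 %

63.32 %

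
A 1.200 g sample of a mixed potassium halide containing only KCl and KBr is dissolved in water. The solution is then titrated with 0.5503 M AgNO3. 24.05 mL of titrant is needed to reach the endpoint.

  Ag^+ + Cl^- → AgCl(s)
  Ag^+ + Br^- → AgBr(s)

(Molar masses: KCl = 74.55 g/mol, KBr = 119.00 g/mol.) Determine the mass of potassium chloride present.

n(AgNO3) = 0.02405 × 0.5503 = 0.01323 mol
Let x = n(KCl), y = n(KBr).
Titrant: 1x + 1y = 0.01323;  mass: 74.55x + 119.00y = 1.200
Solving, x = 8.435 × 10^-3 mol, y = 4.800 × 10^-3 mol
mass of KCl = 8.435 × 10^-3 × 74.55 = 0.6288 g

0.6288 g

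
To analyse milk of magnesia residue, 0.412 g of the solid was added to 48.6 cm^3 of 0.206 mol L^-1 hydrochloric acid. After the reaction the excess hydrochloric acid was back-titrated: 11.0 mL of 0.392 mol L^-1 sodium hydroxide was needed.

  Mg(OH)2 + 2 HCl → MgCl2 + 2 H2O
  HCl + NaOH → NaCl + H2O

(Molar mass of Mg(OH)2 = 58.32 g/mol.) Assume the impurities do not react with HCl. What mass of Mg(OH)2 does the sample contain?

n(HCl) added = 0.0486 × 0.206 = 0.0100 mol
n(NaOH) used in back-titration = 0.0110 × 0.392 = 4.31 × 10^-3 mol
n(HCl) left over = 4.31 × 10^-3 mol (1:1 ratio)
n(HCl) consumed by analyte = 0.0100 − 4.31 × 10^-3 = 5.70 × 10^-3 mol
From the 1:2 ratio, n(Mg(OH)2) = 1/2 × 5.70 × 10^-3 = 2.85 × 10^-3 mol
mass of Mg(OH)2 = 2.85 × 10^-3 × 58.32 = 0.166 g

0.166 g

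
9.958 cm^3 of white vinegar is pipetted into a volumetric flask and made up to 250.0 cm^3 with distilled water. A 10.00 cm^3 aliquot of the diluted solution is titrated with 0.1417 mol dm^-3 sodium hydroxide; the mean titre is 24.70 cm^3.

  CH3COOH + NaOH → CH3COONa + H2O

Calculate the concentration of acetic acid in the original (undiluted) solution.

n(NaOH) = 0.02470 × 0.1417 = 3.500 × 10^-3 mol
n(CH3COOH) in the aliquot = 3.500 × 10^-3 mol (1:1 ratio)
[CH3COOH]_dilute = 3.500 × 10^-3 / 0.01000 = 0.3500 mol/L
Dilution factor = 250.0 / 9.958 = 25.11
[CH3COOH]_stock = 0.3500 × 25.11 = 8.787 mol/L

8.787 mol/L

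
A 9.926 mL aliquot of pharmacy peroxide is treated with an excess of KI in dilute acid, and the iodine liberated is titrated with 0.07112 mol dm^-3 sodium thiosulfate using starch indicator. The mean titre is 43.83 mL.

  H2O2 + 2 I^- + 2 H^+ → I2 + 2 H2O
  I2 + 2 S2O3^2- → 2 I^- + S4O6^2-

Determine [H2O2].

0.1570 mol/L

n(S2O3^2-) = 0.04383 × 0.07112 = 3.117 × 10^-3 mol
n(I2) = n(S2O3^2-)/2 = 1.559 × 10^-3 mol
n(H2O2) in the aliquot = 1.559 × 10^-3 mol (1:1 ratio)
[H2O2] = 1.559 × 10^-3 / 0.009926 = 0.1570 mol/L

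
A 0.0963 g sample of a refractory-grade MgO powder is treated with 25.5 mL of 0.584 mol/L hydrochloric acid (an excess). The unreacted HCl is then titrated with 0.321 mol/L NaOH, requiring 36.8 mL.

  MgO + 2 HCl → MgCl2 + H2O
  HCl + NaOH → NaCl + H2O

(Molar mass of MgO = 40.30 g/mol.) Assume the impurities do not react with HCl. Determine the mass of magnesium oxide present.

n(HCl) added = 0.0255 × 0.584 = 0.0149 mol
n(NaOH) used in back-titration = 0.0368 × 0.321 = 0.0118 mol
n(HCl) left over = 0.0118 mol (1:1 ratio)
n(HCl) consumed by analyte = 0.0149 − 0.0118 = 3.08 × 10^-3 mol
From the 1:2 ratio, n(MgO) = 1/2 × 3.08 × 10^-3 = 1.54 × 10^-3 mol
mass of MgO = 1.54 × 10^-3 × 40.30 = 0.0620 g

0.0620 g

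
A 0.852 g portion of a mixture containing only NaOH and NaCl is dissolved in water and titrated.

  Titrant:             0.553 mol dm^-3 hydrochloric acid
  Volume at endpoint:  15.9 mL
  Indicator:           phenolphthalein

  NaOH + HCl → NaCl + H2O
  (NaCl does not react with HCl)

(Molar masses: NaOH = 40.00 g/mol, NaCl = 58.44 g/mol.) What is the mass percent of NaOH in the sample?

41.3 %

n(HCl) = 0.0159 × 0.553 = 8.79 × 10^-3 mol
Let x = n(NaOH), y = n(NaCl).
Titrant: 1x = 8.79 × 10^-3;  mass: 40.00x + 58.44y = 0.852
Solving, x = 8.79 × 10^-3 mol, y = 8.56 × 10^-3 mol
mass of NaOH = 8.79 × 10^-3 × 40.00 = 0.352 g
% NaOH = 0.352 / 0.852 × 100 = 41.3 %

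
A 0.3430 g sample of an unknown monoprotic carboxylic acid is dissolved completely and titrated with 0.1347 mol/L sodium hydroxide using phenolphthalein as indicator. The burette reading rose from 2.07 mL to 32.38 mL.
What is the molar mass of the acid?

84.01 g/mol

n(NaOH) = 0.03031 L × 0.1347 mol/L = 4.083 × 10^-3 mol
n(HA) = 4.083 × 10^-3 mol (1:1 ratio)
M = m / n = 0.3430 g / 4.083 × 10^-3 mol = 84.01 g/mol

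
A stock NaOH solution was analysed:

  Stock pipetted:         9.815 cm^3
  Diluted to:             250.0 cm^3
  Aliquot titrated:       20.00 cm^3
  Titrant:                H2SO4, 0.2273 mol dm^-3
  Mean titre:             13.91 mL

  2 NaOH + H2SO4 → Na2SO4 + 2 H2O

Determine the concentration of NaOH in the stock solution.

8.053 mol/L

n(H2SO4) = 0.01391 × 0.2273 = 3.162 × 10^-3 mol
From the 2:1 ratio, n(NaOH) in the aliquot = 2/1 × 3.162 × 10^-3 = 6.323 × 10^-3 mol
[NaOH]_dilute = 6.323 × 10^-3 / 0.02000 = 0.3162 mol/L
Dilution factor = 250.0 / 9.815 = 25.47
[NaOH]_stock = 0.3162 × 25.47 = 8.053 mol/L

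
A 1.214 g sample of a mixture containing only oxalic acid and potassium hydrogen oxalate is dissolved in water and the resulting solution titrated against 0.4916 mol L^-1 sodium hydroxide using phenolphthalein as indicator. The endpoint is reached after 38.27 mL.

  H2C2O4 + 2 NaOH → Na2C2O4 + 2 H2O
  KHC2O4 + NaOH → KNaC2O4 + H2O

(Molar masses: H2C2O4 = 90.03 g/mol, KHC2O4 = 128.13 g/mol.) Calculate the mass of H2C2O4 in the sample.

0.6481 g

n(NaOH) = 0.03827 × 0.4916 = 0.01881 mol
Let x = n(H2C2O4), y = n(KHC2O4).
Titrant: 2x + 1y = 0.01881;  mass: 90.03x + 128.13y = 1.214
Solving, x = 7.198 × 10^-3 mol, y = 4.417 × 10^-3 mol
mass of H2C2O4 = 7.198 × 10^-3 × 90.03 = 0.6481 g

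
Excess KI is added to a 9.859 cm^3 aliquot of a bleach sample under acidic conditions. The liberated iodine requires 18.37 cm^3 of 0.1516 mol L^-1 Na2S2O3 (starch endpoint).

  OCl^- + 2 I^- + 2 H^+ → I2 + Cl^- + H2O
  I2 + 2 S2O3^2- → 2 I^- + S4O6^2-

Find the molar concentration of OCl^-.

0.1412 mol/L

n(S2O3^2-) = 0.01837 × 0.1516 = 2.785 × 10^-3 mol
n(I2) = n(S2O3^2-)/2 = 1.392 × 10^-3 mol
n(OCl^-) in the aliquot = 1.392 × 10^-3 mol (1:1 ratio)
[OCl^-] = 1.392 × 10^-3 / 0.009859 = 0.1412 mol/L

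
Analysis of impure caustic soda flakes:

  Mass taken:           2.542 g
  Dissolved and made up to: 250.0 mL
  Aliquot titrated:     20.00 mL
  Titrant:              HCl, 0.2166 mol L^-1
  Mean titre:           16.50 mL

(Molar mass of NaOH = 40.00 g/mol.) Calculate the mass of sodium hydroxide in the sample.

NaOH + HCl → NaCl + H2O
n(HCl) per titration = 0.01650 × 0.2166 = 3.574 × 10^-3 mol
n(NaOH) in each aliquot = 3.574 × 10^-3 mol (1:1 ratio)
n(NaOH) in the whole flask = 3.574 × 10^-3 × 250.0/20.00 = 0.04467 mol
mass of NaOH = 0.04467 × 40.00 = 1.787 g

1.787 g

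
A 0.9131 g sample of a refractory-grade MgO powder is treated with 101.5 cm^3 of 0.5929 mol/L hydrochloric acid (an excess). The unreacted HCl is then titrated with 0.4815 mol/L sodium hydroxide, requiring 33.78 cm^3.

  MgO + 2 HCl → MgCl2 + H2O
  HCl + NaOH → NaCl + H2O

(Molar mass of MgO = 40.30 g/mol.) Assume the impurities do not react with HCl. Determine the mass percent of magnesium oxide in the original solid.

96.91 %

n(HCl) added = 0.1015 × 0.5929 = 0.06018 mol
n(NaOH) used in back-titration = 0.03378 × 0.4815 = 0.01627 mol
n(HCl) left over = 0.01627 mol (1:1 ratio)
n(HCl) consumed by analyte = 0.06018 − 0.01627 = 0.04391 mol
From the 1:2 ratio, n(MgO) = 1/2 × 0.04391 = 0.02196 mol
mass of MgO = 0.02196 × 40.30 = 0.8849 g
% MgO = 0.8849 / 0.9131 × 100 = 96.91 %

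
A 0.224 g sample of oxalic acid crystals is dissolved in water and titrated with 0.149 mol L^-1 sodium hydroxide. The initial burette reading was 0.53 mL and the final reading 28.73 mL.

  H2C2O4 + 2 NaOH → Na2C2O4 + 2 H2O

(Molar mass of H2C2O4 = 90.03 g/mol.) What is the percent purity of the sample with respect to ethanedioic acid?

n(NaOH) = 0.0282 L × 0.149 mol/L = 4.20 × 10^-3 mol
From the 1:2 ratio, n(H2C2O4) = 1/2 × 4.20 × 10^-3 = 2.10 × 10^-3 mol
mass of H2C2O4 = 2.10 × 10^-3 × 90.03 g/mol = 0.189 g
% H2C2O4 = 0.189 / 0.224 × 100 = 84.4 %

84.4 %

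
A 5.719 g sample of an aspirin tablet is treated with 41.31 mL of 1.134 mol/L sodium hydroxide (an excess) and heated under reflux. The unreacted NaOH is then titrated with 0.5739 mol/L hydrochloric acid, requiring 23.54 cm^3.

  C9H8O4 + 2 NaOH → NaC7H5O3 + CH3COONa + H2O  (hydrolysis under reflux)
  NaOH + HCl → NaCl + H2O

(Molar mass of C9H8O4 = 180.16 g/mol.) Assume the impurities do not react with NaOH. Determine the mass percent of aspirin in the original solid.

52.51 %

n(NaOH) added = 0.04131 × 1.134 = 0.04685 mol
n(HCl) used in back-titration = 0.02354 × 0.5739 = 0.01351 mol
n(NaOH) left over = 0.01351 mol (1:1 ratio)
n(NaOH) consumed by analyte = 0.04685 − 0.01351 = 0.03334 mol
From the 1:2 ratio, n(C9H8O4) = 1/2 × 0.03334 = 0.01667 mol
mass of C9H8O4 = 0.01667 × 180.16 = 3.003 g
% C9H8O4 = 3.003 / 5.719 × 100 = 52.51 %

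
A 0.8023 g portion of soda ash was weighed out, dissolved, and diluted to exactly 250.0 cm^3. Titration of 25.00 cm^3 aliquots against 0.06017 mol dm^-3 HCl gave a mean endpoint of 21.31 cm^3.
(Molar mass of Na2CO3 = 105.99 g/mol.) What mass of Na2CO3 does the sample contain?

0.6795 g

Na2CO3 + 2 HCl → 2 NaCl + H2O + CO2
n(HCl) per titration = 0.02131 × 0.06017 = 1.282 × 10^-3 mol
From the 1:2 ratio, n(Na2CO3) in each aliquot = 1/2 × 1.282 × 10^-3 = 6.411 × 10^-4 mol
n(Na2CO3) in the whole flask = 6.411 × 10^-4 × 250.0/25.00 = 6.411 × 10^-3 mol
mass of Na2CO3 = 6.411 × 10^-3 × 105.99 = 0.6795 g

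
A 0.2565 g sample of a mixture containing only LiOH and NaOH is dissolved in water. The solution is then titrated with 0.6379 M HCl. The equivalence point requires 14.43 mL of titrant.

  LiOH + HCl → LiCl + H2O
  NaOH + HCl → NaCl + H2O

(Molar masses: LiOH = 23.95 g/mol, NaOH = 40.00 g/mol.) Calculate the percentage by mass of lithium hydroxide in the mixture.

64.98 %

n(HCl) = 0.01443 × 0.6379 = 9.205 × 10^-3 mol
Let x = n(LiOH), y = n(NaOH).
Titrant: 1x + 1y = 9.205 × 10^-3;  mass: 23.95x + 40.00y = 0.2565
Solving, x = 6.959 × 10^-3 mol, y = 2.246 × 10^-3 mol
mass of LiOH = 6.959 × 10^-3 × 23.95 = 0.1667 g
% LiOH = 0.1667 / 0.2565 × 100 = 64.98 %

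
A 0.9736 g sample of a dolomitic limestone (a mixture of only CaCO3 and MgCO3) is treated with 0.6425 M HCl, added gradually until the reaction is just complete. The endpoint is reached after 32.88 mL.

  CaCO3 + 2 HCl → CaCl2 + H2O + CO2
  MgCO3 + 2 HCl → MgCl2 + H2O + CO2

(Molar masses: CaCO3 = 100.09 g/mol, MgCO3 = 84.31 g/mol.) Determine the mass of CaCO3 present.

0.5268 g

n(HCl) = 0.03288 × 0.6425 = 0.02113 mol
Let x = n(CaCO3), y = n(MgCO3).
Titrant: 2x + 2y = 0.02113;  mass: 100.09x + 84.31y = 0.9736
Solving, x = 5.264 × 10^-3 mol, y = 5.299 × 10^-3 mol
mass of CaCO3 = 5.264 × 10^-3 × 100.09 = 0.5268 g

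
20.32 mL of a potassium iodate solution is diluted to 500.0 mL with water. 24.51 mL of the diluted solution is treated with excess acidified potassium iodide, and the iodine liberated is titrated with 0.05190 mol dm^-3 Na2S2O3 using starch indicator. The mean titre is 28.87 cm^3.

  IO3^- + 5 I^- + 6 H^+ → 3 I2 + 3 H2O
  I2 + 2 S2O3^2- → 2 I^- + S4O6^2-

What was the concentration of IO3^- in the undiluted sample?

n(S2O3^2-) = 0.02887 × 0.05190 = 1.498 × 10^-3 mol
n(I2) = n(S2O3^2-)/2 = 7.492 × 10^-4 mol
From the 1:3 ratio, n(IO3^-) in the aliquot = 1/3 × 7.492 × 10^-4 = 2.497 × 10^-4 mol
[IO3^-]_dilute = 2.497 × 10^-4 / 0.02451 = 0.01019 mol/L
[IO3^-]_original = 0.01019 × 500.0/20.32 = 0.2507 mol/L

0.2507 mol/L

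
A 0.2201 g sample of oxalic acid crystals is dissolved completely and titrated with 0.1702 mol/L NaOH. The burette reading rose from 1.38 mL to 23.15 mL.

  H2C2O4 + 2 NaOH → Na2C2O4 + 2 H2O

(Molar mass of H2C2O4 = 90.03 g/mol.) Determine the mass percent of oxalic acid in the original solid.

n(NaOH) = 0.02177 L × 0.1702 mol/L = 3.705 × 10^-3 mol
From the 1:2 ratio, n(H2C2O4) = 1/2 × 3.705 × 10^-3 = 1.853 × 10^-3 mol
mass of H2C2O4 = 1.853 × 10^-3 × 90.03 g/mol = 0.1668 g
% H2C2O4 = 0.1668 / 0.2201 × 100 = 75.78 %

75.78 %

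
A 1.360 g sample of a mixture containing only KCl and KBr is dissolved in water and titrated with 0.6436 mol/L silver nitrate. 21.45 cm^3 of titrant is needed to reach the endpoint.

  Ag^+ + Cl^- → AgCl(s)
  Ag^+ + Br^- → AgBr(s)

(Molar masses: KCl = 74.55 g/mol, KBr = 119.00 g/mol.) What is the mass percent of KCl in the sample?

n(AgNO3) = 0.02145 × 0.6436 = 0.01381 mol
Let x = n(KCl), y = n(KBr).
Titrant: 1x + 1y = 0.01381;  mass: 74.55x + 119.00y = 1.360
Solving, x = 6.363 × 10^-3 mol, y = 7.443 × 10^-3 mol
mass of KCl = 6.363 × 10^-3 × 74.55 = 0.4743 g
% KCl = 0.4743 / 1.360 × 100 = 34.88 %

34.88 %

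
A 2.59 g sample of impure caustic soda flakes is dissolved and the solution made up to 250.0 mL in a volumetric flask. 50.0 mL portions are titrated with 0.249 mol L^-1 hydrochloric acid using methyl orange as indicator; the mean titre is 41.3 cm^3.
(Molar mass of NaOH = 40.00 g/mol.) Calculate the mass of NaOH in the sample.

2.06 g

NaOH + HCl → NaCl + H2O
n(HCl) per titration = 0.0413 × 0.249 = 0.0103 mol
n(NaOH) in each aliquot = 0.0103 mol (1:1 ratio)
n(NaOH) in the whole flask = 0.0103 × 250.0/50.0 = 0.0514 mol
mass of NaOH = 0.0514 × 40.00 = 2.06 g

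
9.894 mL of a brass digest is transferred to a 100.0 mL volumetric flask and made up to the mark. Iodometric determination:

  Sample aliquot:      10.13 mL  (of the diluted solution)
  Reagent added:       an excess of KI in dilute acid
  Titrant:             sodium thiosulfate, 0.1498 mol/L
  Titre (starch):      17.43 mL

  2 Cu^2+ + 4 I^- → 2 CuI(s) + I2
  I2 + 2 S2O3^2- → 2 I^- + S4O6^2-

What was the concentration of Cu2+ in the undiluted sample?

n(S2O3^2-) = 0.01743 × 0.1498 = 2.611 × 10^-3 mol
n(I2) = n(S2O3^2-)/2 = 1.306 × 10^-3 mol
From the 2:1 ratio, n(Cu2+) in the aliquot = 2/1 × 1.306 × 10^-3 = 2.611 × 10^-3 mol
[Cu2+]_dilute = 2.611 × 10^-3 / 0.01013 = 0.2578 mol/L
[Cu2+]_original = 0.2578 × 100.0/9.894 = 2.605 mol/L

2.605 mol/L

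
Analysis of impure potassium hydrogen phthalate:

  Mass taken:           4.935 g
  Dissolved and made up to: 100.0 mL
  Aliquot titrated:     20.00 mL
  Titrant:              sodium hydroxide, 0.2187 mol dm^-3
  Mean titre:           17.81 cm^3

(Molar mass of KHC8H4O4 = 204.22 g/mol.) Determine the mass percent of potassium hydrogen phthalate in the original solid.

80.59 %

KHC8H4O4 + NaOH → KNaC8H4O4 + H2O
n(NaOH) per titration = 0.01781 × 0.2187 = 3.895 × 10^-3 mol
n(KHC8H4O4) in each aliquot = 3.895 × 10^-3 mol (1:1 ratio)
n(KHC8H4O4) in the whole flask = 3.895 × 10^-3 × 100.0/20.00 = 0.01948 mol
mass of KHC8H4O4 = 0.01948 × 204.22 = 3.977 g
% KHC8H4O4 = 3.977 / 4.935 × 100 = 80.59 %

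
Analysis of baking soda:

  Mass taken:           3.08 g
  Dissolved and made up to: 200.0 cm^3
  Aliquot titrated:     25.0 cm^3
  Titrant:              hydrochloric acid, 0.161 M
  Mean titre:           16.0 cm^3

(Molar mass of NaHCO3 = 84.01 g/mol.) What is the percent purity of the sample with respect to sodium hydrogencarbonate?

NaHCO3 + HCl → NaCl + H2O + CO2
n(HCl) per titration = 0.0160 × 0.161 = 2.58 × 10^-3 mol
n(NaHCO3) in each aliquot = 2.58 × 10^-3 mol (1:1 ratio)
n(NaHCO3) in the whole flask = 2.58 × 10^-3 × 200.0/25.0 = 0.0206 mol
mass of NaHCO3 = 0.0206 × 84.01 = 1.73 g
% NaHCO3 = 1.73 / 3.08 × 100 = 56.2 %

56.2 %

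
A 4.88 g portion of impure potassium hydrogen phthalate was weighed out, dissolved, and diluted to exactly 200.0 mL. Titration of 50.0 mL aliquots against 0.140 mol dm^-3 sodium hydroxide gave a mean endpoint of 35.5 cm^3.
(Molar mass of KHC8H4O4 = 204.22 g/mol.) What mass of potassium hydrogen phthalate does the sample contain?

KHC8H4O4 + NaOH → KNaC8H4O4 + H2O
n(NaOH) per titration = 0.0355 × 0.140 = 4.97 × 10^-3 mol
n(KHC8H4O4) in each aliquot = 4.97 × 10^-3 mol (1:1 ratio)
n(KHC8H4O4) in the whole flask = 4.97 × 10^-3 × 200.0/50.0 = 0.0199 mol
mass of KHC8H4O4 = 0.0199 × 204.22 = 4.06 g

4.06 g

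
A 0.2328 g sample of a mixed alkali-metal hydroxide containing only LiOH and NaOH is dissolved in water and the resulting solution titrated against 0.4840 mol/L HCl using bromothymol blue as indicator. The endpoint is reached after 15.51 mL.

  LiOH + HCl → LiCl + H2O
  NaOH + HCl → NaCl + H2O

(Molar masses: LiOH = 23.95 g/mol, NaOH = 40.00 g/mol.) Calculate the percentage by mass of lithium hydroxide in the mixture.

n(HCl) = 0.01551 × 0.4840 = 7.507 × 10^-3 mol
Let x = n(LiOH), y = n(NaOH).
Titrant: 1x + 1y = 7.507 × 10^-3;  mass: 23.95x + 40.00y = 0.2328
Solving, x = 4.204 × 10^-3 mol, y = 3.303 × 10^-3 mol
mass of LiOH = 4.204 × 10^-3 × 23.95 = 0.1007 g
% LiOH = 0.1007 / 0.2328 × 100 = 43.25 %

43.25 %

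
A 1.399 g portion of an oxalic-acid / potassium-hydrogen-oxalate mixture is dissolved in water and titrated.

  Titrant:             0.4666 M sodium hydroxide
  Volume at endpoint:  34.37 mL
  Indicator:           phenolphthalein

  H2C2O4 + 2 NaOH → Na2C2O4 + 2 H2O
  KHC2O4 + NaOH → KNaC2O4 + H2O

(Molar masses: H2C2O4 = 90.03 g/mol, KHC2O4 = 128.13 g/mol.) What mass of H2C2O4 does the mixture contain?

n(NaOH) = 0.03437 × 0.4666 = 0.01604 mol
Let x = n(H2C2O4), y = n(KHC2O4).
Titrant: 2x + 1y = 0.01604;  mass: 90.03x + 128.13y = 1.399
Solving, x = 3.945 × 10^-3 mol, y = 8.146 × 10^-3 mol
mass of H2C2O4 = 3.945 × 10^-3 × 90.03 = 0.3552 g

0.3552 g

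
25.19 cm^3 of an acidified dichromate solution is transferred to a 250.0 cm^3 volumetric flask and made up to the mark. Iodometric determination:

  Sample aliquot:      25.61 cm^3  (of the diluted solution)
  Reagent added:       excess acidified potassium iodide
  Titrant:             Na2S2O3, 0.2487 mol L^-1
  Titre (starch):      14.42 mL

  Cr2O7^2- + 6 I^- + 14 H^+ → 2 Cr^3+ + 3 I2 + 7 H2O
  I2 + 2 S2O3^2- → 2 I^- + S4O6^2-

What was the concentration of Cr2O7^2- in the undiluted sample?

0.2316 mol/L

n(S2O3^2-) = 0.01442 × 0.2487 = 3.586 × 10^-3 mol
n(I2) = n(S2O3^2-)/2 = 1.793 × 10^-3 mol
From the 1:3 ratio, n(Cr2O7^2-) in the aliquot = 1/3 × 1.793 × 10^-3 = 5.977 × 10^-4 mol
[Cr2O7^2-]_dilute = 5.977 × 10^-4 / 0.02561 = 0.02334 mol/L
[Cr2O7^2-]_original = 0.02334 × 250.0/25.19 = 0.2316 mol/L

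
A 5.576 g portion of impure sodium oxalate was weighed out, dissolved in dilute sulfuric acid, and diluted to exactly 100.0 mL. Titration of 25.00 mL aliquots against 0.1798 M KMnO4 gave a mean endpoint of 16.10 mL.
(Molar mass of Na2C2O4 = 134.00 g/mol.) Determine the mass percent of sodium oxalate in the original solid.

2 MnO4^- + 5 C2O4^2- + 16 H^+ → 2 Mn^2+ + 10 CO2 + 8 H2O
n(KMnO4) per titration = 0.01610 × 0.1798 = 2.895 × 10^-3 mol
From the 5:2 ratio, n(Na2C2O4) in each aliquot = 5/2 × 2.895 × 10^-3 = 7.237 × 10^-3 mol
n(Na2C2O4) in the whole flask = 7.237 × 10^-3 × 100.0/25.00 = 0.02895 mol
mass of Na2C2O4 = 0.02895 × 134.00 = 3.879 g
% Na2C2O4 = 3.879 / 5.576 × 100 = 69.57 %

69.57 %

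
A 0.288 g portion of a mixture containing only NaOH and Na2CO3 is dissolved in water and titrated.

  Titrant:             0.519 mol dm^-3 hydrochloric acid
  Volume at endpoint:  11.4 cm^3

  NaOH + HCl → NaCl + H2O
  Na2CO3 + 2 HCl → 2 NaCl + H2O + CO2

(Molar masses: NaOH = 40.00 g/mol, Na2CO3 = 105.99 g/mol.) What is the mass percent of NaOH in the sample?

n(HCl) = 0.0114 × 0.519 = 5.92 × 10^-3 mol
Let x = n(NaOH), y = n(Na2CO3).
Titrant: 1x + 2y = 5.92 × 10^-3;  mass: 40.00x + 105.99y = 0.288
Solving, x = 1.97 × 10^-3 mol, y = 1.98 × 10^-3 mol
mass of NaOH = 1.97 × 10^-3 × 40.00 = 0.0786 g
% NaOH = 0.0786 / 0.288 × 100 = 27.3 %

27.3 %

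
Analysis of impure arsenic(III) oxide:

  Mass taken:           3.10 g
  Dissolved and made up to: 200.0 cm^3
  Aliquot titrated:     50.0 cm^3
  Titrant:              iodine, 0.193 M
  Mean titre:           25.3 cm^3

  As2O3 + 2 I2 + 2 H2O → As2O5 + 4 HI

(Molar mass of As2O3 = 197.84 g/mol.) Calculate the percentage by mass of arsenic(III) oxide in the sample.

62.3 %

n(I2) per titration = 0.0253 × 0.193 = 4.88 × 10^-3 mol
From the 1:2 ratio, n(As2O3) in each aliquot = 1/2 × 4.88 × 10^-3 = 2.44 × 10^-3 mol
n(As2O3) in the whole flask = 2.44 × 10^-3 × 200.0/50.0 = 9.77 × 10^-3 mol
mass of As2O3 = 9.77 × 10^-3 × 197.84 = 1.93 g
% As2O3 = 1.93 / 3.10 × 100 = 62.3 %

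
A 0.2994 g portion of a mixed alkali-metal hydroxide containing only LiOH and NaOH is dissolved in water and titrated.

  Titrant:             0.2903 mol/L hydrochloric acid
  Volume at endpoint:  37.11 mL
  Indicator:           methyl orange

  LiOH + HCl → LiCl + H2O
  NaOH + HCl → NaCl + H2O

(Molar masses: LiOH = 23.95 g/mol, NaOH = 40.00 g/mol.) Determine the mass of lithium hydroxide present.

0.1963 g

n(HCl) = 0.03711 × 0.2903 = 0.01077 mol
Let x = n(LiOH), y = n(NaOH).
Titrant: 1x + 1y = 0.01077;  mass: 23.95x + 40.00y = 0.2994
Solving, x = 8.194 × 10^-3 mol, y = 2.579 × 10^-3 mol
mass of LiOH = 8.194 × 10^-3 × 23.95 = 0.1963 g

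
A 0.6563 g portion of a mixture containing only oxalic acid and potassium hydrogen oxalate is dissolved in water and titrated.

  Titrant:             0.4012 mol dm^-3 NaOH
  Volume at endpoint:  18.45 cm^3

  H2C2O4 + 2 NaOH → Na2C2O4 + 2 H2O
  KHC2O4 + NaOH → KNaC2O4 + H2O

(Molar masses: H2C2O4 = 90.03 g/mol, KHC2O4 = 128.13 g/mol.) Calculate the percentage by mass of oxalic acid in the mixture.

24.11 %

n(NaOH) = 0.01845 × 0.4012 = 7.402 × 10^-3 mol
Let x = n(H2C2O4), y = n(KHC2O4).
Titrant: 2x + 1y = 7.402 × 10^-3;  mass: 90.03x + 128.13y = 0.6563
Solving, x = 1.757 × 10^-3 mol, y = 3.887 × 10^-3 mol
mass of H2C2O4 = 1.757 × 10^-3 × 90.03 = 0.1582 g
% H2C2O4 = 0.1582 / 0.6563 × 100 = 24.11 %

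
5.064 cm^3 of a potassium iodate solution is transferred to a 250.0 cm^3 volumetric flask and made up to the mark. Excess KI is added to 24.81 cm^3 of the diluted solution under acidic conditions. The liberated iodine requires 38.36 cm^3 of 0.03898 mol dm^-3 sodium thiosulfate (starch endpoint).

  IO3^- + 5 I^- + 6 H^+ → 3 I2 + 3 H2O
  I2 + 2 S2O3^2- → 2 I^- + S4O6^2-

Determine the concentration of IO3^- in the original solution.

0.4959 mol/L

n(S2O3^2-) = 0.03836 × 0.03898 = 1.495 × 10^-3 mol
n(I2) = n(S2O3^2-)/2 = 7.476 × 10^-4 mol
From the 1:3 ratio, n(IO3^-) in the aliquot = 1/3 × 7.476 × 10^-4 = 2.492 × 10^-4 mol
[IO3^-]_dilute = 2.492 × 10^-4 / 0.02481 = 0.01004 mol/L
[IO3^-]_original = 0.01004 × 250.0/5.064 = 0.4959 mol/L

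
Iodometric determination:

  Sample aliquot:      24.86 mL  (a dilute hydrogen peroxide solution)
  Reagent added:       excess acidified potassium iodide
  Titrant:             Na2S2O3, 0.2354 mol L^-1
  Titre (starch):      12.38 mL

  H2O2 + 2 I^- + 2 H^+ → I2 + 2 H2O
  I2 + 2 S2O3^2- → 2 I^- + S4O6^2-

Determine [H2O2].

n(S2O3^2-) = 0.01238 × 0.2354 = 2.914 × 10^-3 mol
n(I2) = n(S2O3^2-)/2 = 1.457 × 10^-3 mol
n(H2O2) in the aliquot = 1.457 × 10^-3 mol (1:1 ratio)
[H2O2] = 1.457 × 10^-3 / 0.02486 = 0.05861 mol/L

0.05861 mol/L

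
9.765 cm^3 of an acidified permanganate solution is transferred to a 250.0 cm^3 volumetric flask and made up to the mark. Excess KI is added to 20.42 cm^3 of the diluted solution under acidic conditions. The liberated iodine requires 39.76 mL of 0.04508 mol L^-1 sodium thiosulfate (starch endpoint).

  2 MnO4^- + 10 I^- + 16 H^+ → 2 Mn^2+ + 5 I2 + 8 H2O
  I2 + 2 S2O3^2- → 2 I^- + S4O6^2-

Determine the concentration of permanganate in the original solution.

n(S2O3^2-) = 0.03976 × 0.04508 = 1.792 × 10^-3 mol
n(I2) = n(S2O3^2-)/2 = 8.962 × 10^-4 mol
From the 2:5 ratio, n(MnO4^-) in the aliquot = 2/5 × 8.962 × 10^-4 = 3.585 × 10^-4 mol
[MnO4^-]_dilute = 3.585 × 10^-4 / 0.02042 = 0.01756 mol/L
[MnO4^-]_original = 0.01756 × 250.0/9.765 = 0.4494 mol/L

0.4494 mol/L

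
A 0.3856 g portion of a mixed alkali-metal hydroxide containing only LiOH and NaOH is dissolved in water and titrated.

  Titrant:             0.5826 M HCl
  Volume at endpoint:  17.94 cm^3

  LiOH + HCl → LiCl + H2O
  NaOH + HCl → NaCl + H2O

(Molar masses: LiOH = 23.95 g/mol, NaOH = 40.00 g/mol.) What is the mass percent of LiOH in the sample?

n(HCl) = 0.01794 × 0.5826 = 0.01045 mol
Let x = n(LiOH), y = n(NaOH).
Titrant: 1x + 1y = 0.01045;  mass: 23.95x + 40.00y = 0.3856
Solving, x = 2.023 × 10^-3 mol, y = 8.429 × 10^-3 mol
mass of LiOH = 2.023 × 10^-3 × 23.95 = 0.04846 g
% LiOH = 0.04846 / 0.3856 × 100 = 12.57 %

12.57 %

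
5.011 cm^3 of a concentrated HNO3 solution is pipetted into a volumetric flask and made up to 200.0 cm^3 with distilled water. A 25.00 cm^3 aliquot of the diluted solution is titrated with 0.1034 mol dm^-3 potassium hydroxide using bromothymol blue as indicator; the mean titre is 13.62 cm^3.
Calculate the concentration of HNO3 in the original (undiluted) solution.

HNO3 + KOH → KNO3 + H2O
n(KOH) = 0.01362 × 0.1034 = 1.408 × 10^-3 mol
n(HNO3) in the aliquot = 1.408 × 10^-3 mol (1:1 ratio)
[HNO3]_dilute = 1.408 × 10^-3 / 0.02500 = 0.05633 mol/L
Dilution factor = 200.0 / 5.011 = 39.91
[HNO3]_stock = 0.05633 × 39.91 = 2.248 mol/L

2.248 mol/L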